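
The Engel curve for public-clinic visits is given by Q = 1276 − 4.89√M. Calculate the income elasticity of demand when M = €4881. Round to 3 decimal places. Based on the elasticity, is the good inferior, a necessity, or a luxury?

At M = 4881: Q = 934.364.
dQ/dM = -4.89/(2√M) = -0.0349965 at this income.
η = (dQ/dM)·(M/Q) = -0.0349965 × (4881/934.364) = -0.183.
Since η < 0, the good is an inferior good.

-0.183 (inferior good)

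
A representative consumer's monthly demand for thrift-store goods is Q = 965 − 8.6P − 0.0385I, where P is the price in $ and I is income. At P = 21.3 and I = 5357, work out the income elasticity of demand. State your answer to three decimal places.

-0.358

At P = 21.3, I = 5357: Q = 575.575.
Holding P constant, ∂Q/∂I = −0.0385.
η_I = (∂Q/∂I)·(I/Q) = -0.0385 × (5357/575.575) = -0.358.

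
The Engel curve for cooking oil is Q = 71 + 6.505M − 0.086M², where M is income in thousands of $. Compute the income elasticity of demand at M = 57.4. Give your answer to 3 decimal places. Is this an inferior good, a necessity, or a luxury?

At M = 57.4: Q = 161.0376.
dQ/dM = 6.505 − 0.172M = -3.36780.
η = (dQ/dM)·(M/Q) = -3.36780 × (57.4/161.0376) = -1.200.
η < 0 ⇒ inferior good.

-1.200 (inferior good)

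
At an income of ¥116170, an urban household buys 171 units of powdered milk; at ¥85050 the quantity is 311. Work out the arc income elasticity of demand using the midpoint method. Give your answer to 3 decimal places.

-1.878

ΔQ = 311 − 171 = 140; midpoint Q̄ = (171 + 311)/2 = 241.
ΔI = 85050 − 116170 = -31120; midpoint Ī = (116170 + 85050)/2 = 100610.
η = (ΔQ/Q̄) ÷ (ΔI/Ī) = (140/241) ÷ (-31120/100610) = -1.878.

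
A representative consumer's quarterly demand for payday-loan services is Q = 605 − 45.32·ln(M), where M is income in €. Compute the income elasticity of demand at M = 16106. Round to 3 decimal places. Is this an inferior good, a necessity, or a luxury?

At M = 16106: Q = 165.988.
dQ/dM = -45.32/M = -0.00281386 at this income.
η = (dQ/dM)·(M/Q) = -0.00281386 × (16106/165.988) = -0.273.
Since η < 0, the good is an inferior good.

-0.273 (inferior good)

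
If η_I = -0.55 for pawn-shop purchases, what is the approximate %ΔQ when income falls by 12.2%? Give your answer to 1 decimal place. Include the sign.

6.7%

%ΔQ ≈ η × %ΔI = -0.55 × (-12.2%) = 6.7%.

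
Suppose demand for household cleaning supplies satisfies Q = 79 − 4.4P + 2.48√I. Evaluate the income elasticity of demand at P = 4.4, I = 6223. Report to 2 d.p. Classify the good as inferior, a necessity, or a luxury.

0.38 (necessity)

At P = 4.4, I = 6223: Q = 255.277.
Holding P constant, ∂Q/∂I = 2.48/(2√I) = 0.0157189.
η_I = (∂Q/∂I)·(I/Q) = 0.0157189 × (6223/255.277) = 0.38.
Since 0 < η < 1, this is a necessity.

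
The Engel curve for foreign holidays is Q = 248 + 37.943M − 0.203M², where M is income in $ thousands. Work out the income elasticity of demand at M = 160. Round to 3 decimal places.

At M = 160: Q = 1122.0800.
dQ/dM = 37.943 − 0.406M = -27.01700.
η = (dQ/dM)·(M/Q) = -27.01700 × (160/1122.0800) = -3.852.

-3.852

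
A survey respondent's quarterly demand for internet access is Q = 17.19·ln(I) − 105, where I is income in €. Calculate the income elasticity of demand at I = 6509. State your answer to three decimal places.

0.374

At I = 6509: Q = 45.944.
dQ/dI = 17.19/I = 0.00264096 at this income.
η = (dQ/dI)·(I/Q) = 0.00264096 × (6509/45.944) = 0.374.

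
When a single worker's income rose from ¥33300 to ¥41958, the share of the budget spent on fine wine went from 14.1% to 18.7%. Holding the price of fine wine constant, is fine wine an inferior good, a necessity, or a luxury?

luxury

The budget share rises as income rises, so η > 1.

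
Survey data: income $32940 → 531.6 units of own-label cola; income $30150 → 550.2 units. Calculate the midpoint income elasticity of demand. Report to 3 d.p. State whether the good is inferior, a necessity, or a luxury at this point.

-0.389 (inferior good)

ΔQ = 550.2 − 531.6 = 18.6; midpoint Q̄ = (531.6 + 550.2)/2 = 540.9.
ΔI = 30150 − 32940 = -2790; midpoint Ī = (32940 + 30150)/2 = 31545.
η = (ΔQ/Q̄) ÷ (ΔI/Ī) = (18.6/540.9) ÷ (-2790/31545) = -0.389.
η < 0 ⇒ inferior good.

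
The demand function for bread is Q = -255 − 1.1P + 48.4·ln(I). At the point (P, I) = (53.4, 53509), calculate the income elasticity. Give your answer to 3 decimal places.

At P = 53.4, I = 53509: Q = 213.220.
Holding P constant, ∂Q/∂I = 48.4/I = 0.000904521.
η_I = (∂Q/∂I)·(I/Q) = 0.000904521 × (53509/213.220) = 0.227.

0.227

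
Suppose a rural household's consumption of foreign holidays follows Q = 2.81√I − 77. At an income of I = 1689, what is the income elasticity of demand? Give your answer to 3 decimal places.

At I = 1689: Q = 38.484.
dQ/dI = 2.81/(2√I) = 0.034187 at this income.
η = (dQ/dI)·(I/Q) = 0.034187 × (1689/38.484) = 1.500.

1.500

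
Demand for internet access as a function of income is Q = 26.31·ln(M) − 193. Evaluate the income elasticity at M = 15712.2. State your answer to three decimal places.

0.430

At M = 15712.2: Q = 61.212.
dQ/dM = 26.31/M = 0.00167449 at this income.
η = (dQ/dM)·(M/Q) = 0.00167449 × (15712.2/61.212) = 0.430.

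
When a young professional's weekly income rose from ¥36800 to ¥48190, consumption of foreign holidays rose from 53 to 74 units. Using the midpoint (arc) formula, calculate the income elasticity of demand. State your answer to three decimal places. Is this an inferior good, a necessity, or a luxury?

1.234 (luxury)

ΔQ = 74 − 53 = 21; midpoint Q̄ = (53 + 74)/2 = 63.5.
ΔI = 48190 − 36800 = 11390; midpoint Ī = (36800 + 48190)/2 = 42495.
η = (ΔQ/Q̄) ÷ (ΔI/Ī) = (21/63.5) ÷ (11390/42495) = 1.234.
η > 1 ⇒ luxury.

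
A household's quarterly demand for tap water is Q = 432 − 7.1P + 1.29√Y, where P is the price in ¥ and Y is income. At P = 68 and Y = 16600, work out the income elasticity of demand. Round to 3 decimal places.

At P = 68, Y = 16600: Q = 115.405.
Holding P constant, ∂Q/∂Y = 1.29/(2√Y) = 0.00500617.
η_Y = (∂Q/∂Y)·(Y/Q) = 0.00500617 × (16600/115.405) = 0.720.

0.720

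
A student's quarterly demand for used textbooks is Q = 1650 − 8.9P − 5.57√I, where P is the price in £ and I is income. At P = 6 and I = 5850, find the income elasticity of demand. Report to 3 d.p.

At P = 6, I = 5850: Q = 1170.577.
Holding P constant, ∂Q/∂I = -5.57/(2√I) = -0.0364122.
η_I = (∂Q/∂I)·(I/Q) = -0.0364122 × (5850/1170.577) = -0.182.

-0.182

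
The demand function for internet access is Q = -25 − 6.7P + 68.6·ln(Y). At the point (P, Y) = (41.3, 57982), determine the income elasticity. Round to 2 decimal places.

0.15

At P = 41.3, Y = 57982: Q = 450.687.
Holding P constant, ∂Q/∂Y = 68.6/Y = 0.00118313.
η_Y = (∂Q/∂Y)·(Y/Q) = 0.00118313 × (57982/450.687) = 0.15.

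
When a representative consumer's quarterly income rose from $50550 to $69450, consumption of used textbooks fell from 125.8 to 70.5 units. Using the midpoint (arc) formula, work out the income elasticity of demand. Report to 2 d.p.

-1.79

ΔQ = 70.5 − 125.8 = -55.3; midpoint Q̄ = (125.8 + 70.5)/2 = 98.15.
ΔI = 69450 − 50550 = 18900; midpoint Ī = (50550 + 69450)/2 = 60000.
η = (ΔQ/Q̄) ÷ (ΔI/Ī) = (-55.3/98.15) ÷ (18900/60000) = -1.79.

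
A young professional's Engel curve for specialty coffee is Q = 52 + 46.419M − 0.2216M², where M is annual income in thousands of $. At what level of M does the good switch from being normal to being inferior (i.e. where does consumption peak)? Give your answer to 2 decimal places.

dQ/dM = 46.419 − 0.4432M.
The good is inferior where dQ/dM < 0. Setting dQ/dM = 0 gives M = 46.419 / 0.4432 = 104.74.

104.74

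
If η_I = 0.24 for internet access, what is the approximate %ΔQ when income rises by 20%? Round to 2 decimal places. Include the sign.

4.80%

%ΔQ ≈ η × %ΔI = 0.24 × 20% = 4.80%.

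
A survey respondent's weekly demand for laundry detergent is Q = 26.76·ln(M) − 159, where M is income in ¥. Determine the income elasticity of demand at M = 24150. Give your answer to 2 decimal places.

0.24

At M = 24150: Q = 111.063.
dQ/dM = 26.76/M = 0.00110807 at this income.
η = (dQ/dM)·(M/Q) = 0.00110807 × (24150/111.063) = 0.24.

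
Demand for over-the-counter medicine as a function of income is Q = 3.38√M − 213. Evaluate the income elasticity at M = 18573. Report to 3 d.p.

0.930

At M = 18573: Q = 247.636.
dQ/dM = 3.38/(2√M) = 0.0124007 at this income.
η = (dQ/dM)·(M/Q) = 0.0124007 × (18573/247.636) = 0.930.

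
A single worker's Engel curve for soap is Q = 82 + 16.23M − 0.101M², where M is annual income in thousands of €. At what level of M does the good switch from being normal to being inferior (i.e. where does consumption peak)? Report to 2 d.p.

dQ/dM = 16.23 − 0.202M.
The good is inferior where dQ/dM < 0. Setting dQ/dM = 0 gives M = 16.23 / 0.202 = 80.35.

80.35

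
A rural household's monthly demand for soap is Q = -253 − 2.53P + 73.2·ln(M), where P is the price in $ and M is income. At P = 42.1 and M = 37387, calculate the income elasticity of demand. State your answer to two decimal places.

0.18

At P = 42.1, M = 37387: Q = 411.216.
Holding P constant, ∂Q/∂M = 73.2/M = 0.0019579.
η_M = (∂Q/∂M)·(M/Q) = 0.0019579 × (37387/411.216) = 0.18.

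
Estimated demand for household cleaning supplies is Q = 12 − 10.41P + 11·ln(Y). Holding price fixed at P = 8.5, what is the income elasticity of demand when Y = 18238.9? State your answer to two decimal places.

At P = 8.5, Y = 18238.9: Q = 31.439.
Holding P constant, ∂Q/∂Y = 11/Y = 0.000603107.
η_Y = (∂Q/∂Y)·(Y/Q) = 0.000603107 × (18238.9/31.439) = 0.35.

0.35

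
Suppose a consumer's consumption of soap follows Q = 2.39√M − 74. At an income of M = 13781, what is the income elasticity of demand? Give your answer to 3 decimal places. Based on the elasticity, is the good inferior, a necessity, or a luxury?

0.679 (necessity)

At M = 13781: Q = 206.568.
dQ/dM = 2.39/(2√M) = 0.0101795 at this income.
η = (dQ/dM)·(M/Q) = 0.0101795 × (13781/206.568) = 0.679.
Since 0 < η < 1, the good is a necessity.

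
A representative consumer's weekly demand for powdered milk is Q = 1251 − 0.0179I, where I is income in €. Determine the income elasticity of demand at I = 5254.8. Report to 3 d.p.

-0.081

At I = 5254.8: Q = 1156.939.
dQ/dI = −0.0179.
η = (dQ/dI)·(I/Q) = -0.0179 × (5254.8/1156.939) = -0.081.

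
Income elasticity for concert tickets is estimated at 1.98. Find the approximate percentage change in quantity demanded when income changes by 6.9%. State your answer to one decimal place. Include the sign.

13.7%

%ΔQ ≈ η × %ΔI = 1.98 × 6.9% = 13.7%.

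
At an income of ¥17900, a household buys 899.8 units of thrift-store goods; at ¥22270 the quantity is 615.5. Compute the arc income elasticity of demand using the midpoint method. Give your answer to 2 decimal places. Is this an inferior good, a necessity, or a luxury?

ΔQ = 615.5 − 899.8 = -284.3; midpoint Q̄ = (899.8 + 615.5)/2 = 757.65.
ΔI = 22270 − 17900 = 4370; midpoint Ī = (17900 + 22270)/2 = 20085.
η = (ΔQ/Q̄) ÷ (ΔI/Ī) = (-284.3/757.65) ÷ (4370/20085) = -1.72.
η < 0 ⇒ inferior good.

-1.72 (inferior good)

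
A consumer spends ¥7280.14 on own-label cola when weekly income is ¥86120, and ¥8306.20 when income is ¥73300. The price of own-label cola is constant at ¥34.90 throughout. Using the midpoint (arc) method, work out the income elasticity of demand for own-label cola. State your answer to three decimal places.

With a constant price, Q₁ = 7280.14/34.90 = 208.600 and Q₂ = 8306.20/34.90 = 238.000 (equivalently, work directly with expenditure since P cancels).
Midpoint %ΔQ = (8306.20 − 7280.14)/7793.17 = 0.13166; midpoint %ΔI = (73300 − 86120)/79710 = -0.16083.
η = 0.13166 / -0.16083 = -0.819.

-0.819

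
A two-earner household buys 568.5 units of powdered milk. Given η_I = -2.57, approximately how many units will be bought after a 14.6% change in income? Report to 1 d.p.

355.2

%ΔQ ≈ η × %ΔI = -2.57 × 14.6% = -37.522%.
New Q ≈ 568.5 × (1 − 0.37522) = 355.2.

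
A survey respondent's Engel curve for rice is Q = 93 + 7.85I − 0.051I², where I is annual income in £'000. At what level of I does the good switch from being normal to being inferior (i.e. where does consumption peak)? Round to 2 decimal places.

dQ/dI = 7.85 − 0.102I.
The good is inferior where dQ/dI < 0. Setting dQ/dI = 0 gives I = 7.85 / 0.102 = 76.96.

76.96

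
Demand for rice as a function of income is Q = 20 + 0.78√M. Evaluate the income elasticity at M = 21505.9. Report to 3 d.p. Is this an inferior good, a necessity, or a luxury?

0.426 (necessity)

At M = 21505.9: Q = 134.386.
dQ/dM = 0.78/(2√M) = 0.00265941 at this income.
η = (dQ/dM)·(M/Q) = 0.00265941 × (21505.9/134.386) = 0.426.
Since 0 < η < 1, the good is a necessity.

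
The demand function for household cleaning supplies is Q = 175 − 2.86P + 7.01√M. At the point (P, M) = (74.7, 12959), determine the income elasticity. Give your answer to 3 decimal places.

At P = 74.7, M = 12959: Q = 759.360.
Holding P constant, ∂Q/∂M = 7.01/(2√M) = 0.0307895.
η_M = (∂Q/∂M)·(M/Q) = 0.0307895 × (12959/759.360) = 0.525.

0.525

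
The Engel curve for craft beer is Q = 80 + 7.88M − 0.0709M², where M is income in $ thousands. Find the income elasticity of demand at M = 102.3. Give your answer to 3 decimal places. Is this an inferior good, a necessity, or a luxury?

-4.703 (inferior good)

At M = 102.3: Q = 144.1349.
dQ/dM = 7.88 − 0.1418M = -6.62614.
η = (dQ/dM)·(M/Q) = -6.62614 × (102.3/144.1349) = -4.703.
η < 0 ⇒ inferior good.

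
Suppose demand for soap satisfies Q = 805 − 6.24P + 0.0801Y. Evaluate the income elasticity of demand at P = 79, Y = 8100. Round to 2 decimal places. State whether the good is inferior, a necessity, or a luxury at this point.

0.68 (necessity)

At P = 79, Y = 8100: Q = 960.850.
Holding P constant, ∂Q/∂Y = 0.0801.
η_Y = (∂Q/∂Y)·(Y/Q) = 0.0801 × (8100/960.850) = 0.68.
Since 0 < η < 1, this is a necessity.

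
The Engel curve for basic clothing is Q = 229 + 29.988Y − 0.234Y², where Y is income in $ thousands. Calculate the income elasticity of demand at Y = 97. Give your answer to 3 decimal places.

-1.597

At Y = 97: Q = 936.1300.
dQ/dY = 29.988 − 0.468Y = -15.40800.
η = (dQ/dY)·(Y/Q) = -15.40800 × (97/936.1300) = -1.597.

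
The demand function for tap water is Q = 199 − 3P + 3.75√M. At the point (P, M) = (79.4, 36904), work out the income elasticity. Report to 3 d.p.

At P = 79.4, M = 36904: Q = 681.191.
Holding P constant, ∂Q/∂M = 3.75/(2√M) = 0.00976033.
η_M = (∂Q/∂M)·(M/Q) = 0.00976033 × (36904/681.191) = 0.529.

0.529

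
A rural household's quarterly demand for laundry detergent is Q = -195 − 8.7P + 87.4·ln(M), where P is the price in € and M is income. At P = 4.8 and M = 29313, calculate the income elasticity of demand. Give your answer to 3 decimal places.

At P = 4.8, M = 29313: Q = 662.218.
Holding P constant, ∂Q/∂M = 87.4/M = 0.00298161.
η_M = (∂Q/∂M)·(M/Q) = 0.00298161 × (29313/662.218) = 0.132.

0.132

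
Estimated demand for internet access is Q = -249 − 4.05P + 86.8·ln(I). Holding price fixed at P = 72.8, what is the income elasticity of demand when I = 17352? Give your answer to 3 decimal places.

0.286

At P = 72.8, I = 17352: Q = 303.455.
Holding P constant, ∂Q/∂I = 86.8/I = 0.00500231.
η_I = (∂Q/∂I)·(I/Q) = 0.00500231 × (17352/303.455) = 0.286.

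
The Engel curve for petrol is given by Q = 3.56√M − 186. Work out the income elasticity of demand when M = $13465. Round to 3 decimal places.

0.910

At M = 13465: Q = 227.098.
dQ/dM = 3.56/(2√M) = 0.0153397 at this income.
η = (dQ/dM)·(M/Q) = 0.0153397 × (13465/227.098) = 0.910.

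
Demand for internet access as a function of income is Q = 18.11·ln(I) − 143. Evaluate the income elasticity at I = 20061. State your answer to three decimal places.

0.497

At I = 20061: Q = 36.407.
dQ/dI = 18.11/I = 0.000902747 at this income.
η = (dQ/dI)·(I/Q) = 0.000902747 × (20061/36.407) = 0.497.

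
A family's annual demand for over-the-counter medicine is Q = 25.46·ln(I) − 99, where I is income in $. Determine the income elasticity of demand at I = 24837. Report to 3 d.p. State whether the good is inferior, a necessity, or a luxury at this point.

At I = 24837: Q = 158.657.
dQ/dI = 25.46/I = 0.00102508 at this income.
η = (dQ/dI)·(I/Q) = 0.00102508 × (24837/158.657) = 0.160.
Since 0 < η < 1, the good is a necessity.

0.160 (necessity)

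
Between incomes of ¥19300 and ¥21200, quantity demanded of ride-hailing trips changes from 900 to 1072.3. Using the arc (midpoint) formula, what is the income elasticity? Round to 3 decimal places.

ΔQ = 1072.3 − 900 = 172.3; midpoint Q̄ = (900 + 1072.3)/2 = 986.15.
ΔI = 21200 − 19300 = 1900; midpoint Ī = (19300 + 21200)/2 = 20250.
η = (ΔQ/Q̄) ÷ (ΔI/Ī) = (172.3/986.15) ÷ (1900/20250) = 1.862.

1.862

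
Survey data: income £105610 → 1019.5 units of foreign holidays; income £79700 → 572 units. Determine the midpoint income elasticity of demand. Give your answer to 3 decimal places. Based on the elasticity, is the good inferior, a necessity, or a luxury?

2.011 (luxury)

ΔQ = 572 − 1019.5 = -447.5; midpoint Q̄ = (1019.5 + 572)/2 = 795.75.
ΔI = 79700 − 105610 = -25910; midpoint Ī = (105610 + 79700)/2 = 92655.
η = (ΔQ/Q̄) ÷ (ΔI/Ī) = (-447.5/795.75) ÷ (-25910/92655) = 2.011.
η > 1 ⇒ luxury.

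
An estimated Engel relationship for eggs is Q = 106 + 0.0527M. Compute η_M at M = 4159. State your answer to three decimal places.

At M = 4159: Q = 325.179.
dQ/dM = 0.0527.
η = (dQ/dM)·(M/Q) = 0.0527 × (4159/325.179) = 0.674.

0.674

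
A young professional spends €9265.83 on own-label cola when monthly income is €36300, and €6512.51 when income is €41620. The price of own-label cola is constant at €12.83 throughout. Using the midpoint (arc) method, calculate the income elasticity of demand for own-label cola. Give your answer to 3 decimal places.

With a constant price, Q₁ = 9265.83/12.83 = 722.200 and Q₂ = 6512.51/12.83 = 507.600 (equivalently, work directly with expenditure since P cancels).
Midpoint %ΔQ = (6512.51 − 9265.83)/7889.17 = -0.34900; midpoint %ΔI = (41620 − 36300)/38960 = 0.13655.
η = -0.34900 / 0.13655 = -2.556.

-2.556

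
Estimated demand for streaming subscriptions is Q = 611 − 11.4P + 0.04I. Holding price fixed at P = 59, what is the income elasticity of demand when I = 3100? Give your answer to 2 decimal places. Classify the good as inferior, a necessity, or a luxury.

At P = 59, I = 3100: Q = 62.400.
Holding P constant, ∂Q/∂I = 0.04.
η_I = (∂Q/∂I)·(I/Q) = 0.04 × (3100/62.400) = 1.99.
Since η > 1, this is a luxury.

1.99 (luxury)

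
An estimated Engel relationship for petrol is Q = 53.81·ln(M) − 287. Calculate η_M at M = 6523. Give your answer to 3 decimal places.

At M = 6523: Q = 185.618.
dQ/dM = 53.81/M = 0.00824927 at this income.
η = (dQ/dM)·(M/Q) = 0.00824927 × (6523/185.618) = 0.290.

0.290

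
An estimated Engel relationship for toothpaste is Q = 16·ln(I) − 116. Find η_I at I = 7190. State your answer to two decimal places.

At I = 7190: Q = 26.087.
dQ/dI = 16/I = 0.00222531 at this income.
η = (dQ/dI)·(I/Q) = 0.00222531 × (7190/26.087) = 0.61.

0.61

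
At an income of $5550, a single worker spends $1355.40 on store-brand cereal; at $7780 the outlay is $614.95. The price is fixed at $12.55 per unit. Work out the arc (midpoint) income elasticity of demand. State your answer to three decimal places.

-2.246

With a constant price, Q₁ = 1355.40/12.55 = 108.000 and Q₂ = 614.95/12.55 = 49.000 (equivalently, work directly with expenditure since P cancels).
Midpoint %ΔQ = (614.95 − 1355.40)/985.18 = -0.75159; midpoint %ΔI = (7780 − 5550)/6665 = 0.33458.
η = -0.75159 / 0.33458 = -2.246.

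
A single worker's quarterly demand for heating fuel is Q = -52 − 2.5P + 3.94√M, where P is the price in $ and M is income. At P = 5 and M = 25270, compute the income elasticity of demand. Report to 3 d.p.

0.557

At P = 5, M = 25270: Q = 561.824.
Holding P constant, ∂Q/∂M = 3.94/(2√M) = 0.0123926.
η_M = (∂Q/∂M)·(M/Q) = 0.0123926 × (25270/561.824) = 0.557.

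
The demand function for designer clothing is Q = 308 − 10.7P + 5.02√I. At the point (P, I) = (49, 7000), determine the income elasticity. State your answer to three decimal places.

1.031

At P = 49, I = 7000: Q = 203.703.
Holding P constant, ∂Q/∂I = 5.02/(2√I) = 0.0300002.
η_I = (∂Q/∂I)·(I/Q) = 0.0300002 × (7000/203.703) = 1.031.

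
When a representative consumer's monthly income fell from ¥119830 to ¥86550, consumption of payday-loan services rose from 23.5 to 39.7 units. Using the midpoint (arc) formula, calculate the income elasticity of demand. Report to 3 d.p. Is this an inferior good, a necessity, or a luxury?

ΔQ = 39.7 − 23.5 = 16.2; midpoint Q̄ = (23.5 + 39.7)/2 = 31.6.
ΔI = 86550 − 119830 = -33280; midpoint Ī = (119830 + 86550)/2 = 103190.
η = (ΔQ/Q̄) ÷ (ΔI/Ī) = (16.2/31.6) ÷ (-33280/103190) = -1.590.
η < 0 ⇒ inferior good.

-1.590 (inferior good)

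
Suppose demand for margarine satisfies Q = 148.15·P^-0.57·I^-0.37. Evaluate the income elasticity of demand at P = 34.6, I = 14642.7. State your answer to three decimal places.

-0.370

For a multiplicative demand Q = A·P^α·I^β, the income elasticity is β everywhere.
Here β = -0.37, so η = -0.370.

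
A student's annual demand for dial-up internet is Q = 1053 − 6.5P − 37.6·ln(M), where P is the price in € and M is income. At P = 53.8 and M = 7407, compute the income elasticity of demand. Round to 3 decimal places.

-0.102

At P = 53.8, M = 7407: Q = 368.277.
Holding P constant, ∂Q/∂M = -37.6/M = -0.00507628.
η_M = (∂Q/∂M)·(M/Q) = -0.00507628 × (7407/368.277) = -0.102.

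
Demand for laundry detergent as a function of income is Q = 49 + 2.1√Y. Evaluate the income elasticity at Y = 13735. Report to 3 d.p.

0.417

At Y = 13735: Q = 295.112.
dQ/dY = 2.1/(2√Y) = 0.00895932 at this income.
η = (dQ/dY)·(Y/Q) = 0.00895932 × (13735/295.112) = 0.417.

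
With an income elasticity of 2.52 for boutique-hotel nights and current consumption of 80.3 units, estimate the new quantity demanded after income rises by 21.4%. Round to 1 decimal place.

%ΔQ ≈ η × %ΔI = 2.52 × 21.4% = 53.928%.
New Q ≈ 80.3 × (1 + 0.53928) = 123.6.

123.6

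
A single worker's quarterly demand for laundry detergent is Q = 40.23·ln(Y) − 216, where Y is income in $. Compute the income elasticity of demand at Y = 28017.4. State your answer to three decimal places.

0.205

At Y = 28017.4: Q = 195.979.
dQ/dY = 40.23/Y = 0.00143589 at this income.
η = (dQ/dY)·(Y/Q) = 0.00143589 × (28017.4/195.979) = 0.205.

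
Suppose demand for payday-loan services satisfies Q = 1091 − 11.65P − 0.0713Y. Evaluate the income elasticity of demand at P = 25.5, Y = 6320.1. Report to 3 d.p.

-1.313

At P = 25.5, Y = 6320.1: Q = 343.302.
Holding P constant, ∂Q/∂Y = −0.0713.
η_Y = (∂Q/∂Y)·(Y/Q) = -0.0713 × (6320.1/343.302) = -1.313.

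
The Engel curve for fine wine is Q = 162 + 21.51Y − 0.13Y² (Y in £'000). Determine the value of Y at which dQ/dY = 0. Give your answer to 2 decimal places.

82.73

dQ/dY = 21.51 − 0.26Y.
The good is inferior where dQ/dY < 0. Setting dQ/dY = 0 gives Y = 21.51 / 0.26 = 82.73.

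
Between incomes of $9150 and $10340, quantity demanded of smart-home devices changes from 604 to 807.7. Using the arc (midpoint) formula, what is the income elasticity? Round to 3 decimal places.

2.363

ΔQ = 807.7 − 604 = 203.7; midpoint Q̄ = (604 + 807.7)/2 = 705.85.
ΔI = 10340 − 9150 = 1190; midpoint Ī = (9150 + 10340)/2 = 9745.
η = (ΔQ/Q̄) ÷ (ΔI/Ī) = (203.7/705.85) ÷ (1190/9745) = 2.363.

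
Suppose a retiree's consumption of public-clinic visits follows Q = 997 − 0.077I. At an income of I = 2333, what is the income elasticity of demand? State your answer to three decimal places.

-0.220

At I = 2333: Q = 817.359.
dQ/dI = −0.077.
η = (dQ/dI)·(I/Q) = -0.077 × (2333/817.359) = -0.220.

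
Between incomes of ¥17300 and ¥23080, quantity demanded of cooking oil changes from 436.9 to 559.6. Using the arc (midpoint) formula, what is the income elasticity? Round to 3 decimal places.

ΔQ = 559.6 − 436.9 = 122.7; midpoint Q̄ = (436.9 + 559.6)/2 = 498.25.
ΔI = 23080 − 17300 = 5780; midpoint Ī = (17300 + 23080)/2 = 20190.
η = (ΔQ/Q̄) ÷ (ΔI/Ī) = (122.7/498.25) ÷ (5780/20190) = 0.860.

0.860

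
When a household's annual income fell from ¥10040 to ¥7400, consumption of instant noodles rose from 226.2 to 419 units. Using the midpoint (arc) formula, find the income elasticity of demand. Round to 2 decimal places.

-1.97

ΔQ = 419 − 226.2 = 192.8; midpoint Q̄ = (226.2 + 419)/2 = 322.6.
ΔI = 7400 − 10040 = -2640; midpoint Ī = (10040 + 7400)/2 = 8720.
η = (ΔQ/Q̄) ÷ (ΔI/Ī) = (192.8/322.6) ÷ (-2640/8720) = -1.97.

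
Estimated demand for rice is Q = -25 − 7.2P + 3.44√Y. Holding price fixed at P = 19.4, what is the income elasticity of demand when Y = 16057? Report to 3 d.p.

0.804

At P = 19.4, Y = 16057: Q = 271.224.
Holding P constant, ∂Q/∂Y = 3.44/(2√Y) = 0.0135736.
η_Y = (∂Q/∂Y)·(Y/Q) = 0.0135736 × (16057/271.224) = 0.804.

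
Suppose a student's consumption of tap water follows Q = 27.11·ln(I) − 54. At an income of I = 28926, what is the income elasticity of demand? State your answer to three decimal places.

0.121

At I = 28926: Q = 224.487.
dQ/dI = 27.11/I = 0.000937219 at this income.
η = (dQ/dI)·(I/Q) = 0.000937219 × (28926/224.487) = 0.121.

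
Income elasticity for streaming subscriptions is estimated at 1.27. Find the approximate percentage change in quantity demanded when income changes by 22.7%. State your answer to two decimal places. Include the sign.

%ΔQ ≈ η × %ΔI = 1.27 × 22.7% = 28.83%.

28.83%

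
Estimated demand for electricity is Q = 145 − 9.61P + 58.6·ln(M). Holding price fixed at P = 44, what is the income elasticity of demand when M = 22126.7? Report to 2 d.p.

0.19

At P = 44, M = 22126.7: Q = 308.426.
Holding P constant, ∂Q/∂M = 58.6/M = 0.00264838.
η_M = (∂Q/∂M)·(M/Q) = 0.00264838 × (22126.7/308.426) = 0.19.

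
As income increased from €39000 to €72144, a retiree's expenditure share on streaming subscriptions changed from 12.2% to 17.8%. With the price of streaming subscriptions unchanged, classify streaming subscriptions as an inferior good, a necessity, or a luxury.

luxury

The budget share rises as income rises, so η > 1.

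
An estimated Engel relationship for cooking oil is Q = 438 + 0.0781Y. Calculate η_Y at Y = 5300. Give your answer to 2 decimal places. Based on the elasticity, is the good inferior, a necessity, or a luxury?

At Y = 5300: Q = 851.930.
dQ/dY = 0.0781.
η = (dQ/dY)·(Y/Q) = 0.0781 × (5300/851.930) = 0.49.
Since 0 < η < 1, the good is a necessity.

0.49 (necessity)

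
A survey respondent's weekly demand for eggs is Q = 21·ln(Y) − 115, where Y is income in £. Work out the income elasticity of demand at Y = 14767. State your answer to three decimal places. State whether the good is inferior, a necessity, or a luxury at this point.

At Y = 14767: Q = 86.603.
dQ/dY = 21/Y = 0.00142209 at this income.
η = (dQ/dY)·(Y/Q) = 0.00142209 × (14767/86.603) = 0.242.
Since 0 < η < 1, the good is a necessity.

0.242 (necessity)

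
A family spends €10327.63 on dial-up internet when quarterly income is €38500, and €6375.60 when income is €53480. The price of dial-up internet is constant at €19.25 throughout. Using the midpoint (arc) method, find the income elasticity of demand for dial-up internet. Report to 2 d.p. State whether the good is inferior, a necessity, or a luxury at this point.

With a constant price, Q₁ = 10327.63/19.25 = 536.500 and Q₂ = 6375.60/19.25 = 331.200 (equivalently, work directly with expenditure since P cancels).
Midpoint %ΔQ = (6375.60 − 10327.63)/8351.62 = -0.47321; midpoint %ΔI = (53480 − 38500)/45990 = 0.32572.
η = -0.47321 / 0.32572 = -1.45.
η < 0 ⇒ inferior good.

-1.45 (inferior good)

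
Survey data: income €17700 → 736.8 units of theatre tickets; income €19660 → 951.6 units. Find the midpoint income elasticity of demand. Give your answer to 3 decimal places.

ΔQ = 951.6 − 736.8 = 214.8; midpoint Q̄ = (736.8 + 951.6)/2 = 844.2.
ΔI = 19660 − 17700 = 1960; midpoint Ī = (17700 + 19660)/2 = 18680.
η = (ΔQ/Q̄) ÷ (ΔI/Ī) = (214.8/844.2) ÷ (1960/18680) = 2.425.

2.425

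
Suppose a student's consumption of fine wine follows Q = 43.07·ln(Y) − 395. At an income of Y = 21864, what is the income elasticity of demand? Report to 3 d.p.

1.217

At Y = 21864: Q = 35.381.
dQ/dY = 43.07/Y = 0.0019699 at this income.
η = (dQ/dY)·(Y/Q) = 0.0019699 × (21864/35.381) = 1.217.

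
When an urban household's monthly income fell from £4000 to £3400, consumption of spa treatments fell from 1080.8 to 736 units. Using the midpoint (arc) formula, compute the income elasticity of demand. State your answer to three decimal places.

ΔQ = 736 − 1080.8 = -344.8; midpoint Q̄ = (1080.8 + 736)/2 = 908.4.
ΔI = 3400 − 4000 = -600; midpoint Ī = (4000 + 3400)/2 = 3700.
η = (ΔQ/Q̄) ÷ (ΔI/Ī) = (-344.8/908.4) ÷ (-600/3700) = 2.341.

2.341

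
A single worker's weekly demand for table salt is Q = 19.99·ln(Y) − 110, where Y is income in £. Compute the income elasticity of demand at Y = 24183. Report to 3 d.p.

At Y = 24183: Q = 91.767.
dQ/dY = 19.99/Y = 0.000826614 at this income.
η = (dQ/dY)·(Y/Q) = 0.000826614 × (24183/91.767) = 0.218.

0.218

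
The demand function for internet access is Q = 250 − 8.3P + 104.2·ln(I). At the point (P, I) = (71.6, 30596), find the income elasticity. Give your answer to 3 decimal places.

At P = 71.6, I = 30596: Q = 731.963.
Holding P constant, ∂Q/∂I = 104.2/I = 0.00340567.
η_I = (∂Q/∂I)·(I/Q) = 0.00340567 × (30596/731.963) = 0.142.

0.142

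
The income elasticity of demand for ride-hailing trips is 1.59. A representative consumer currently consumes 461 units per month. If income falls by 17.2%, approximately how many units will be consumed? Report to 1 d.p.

334.9

%ΔQ ≈ η × %ΔI = 1.59 × (-17.2%) = -27.348%.
New Q ≈ 461 × (1 − 0.27348) = 334.9.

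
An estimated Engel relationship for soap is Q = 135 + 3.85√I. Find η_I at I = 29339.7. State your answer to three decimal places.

0.415

At I = 29339.7: Q = 794.460.
dQ/dI = 3.85/(2√I) = 0.0112384 at this income.
η = (dQ/dI)·(I/Q) = 0.0112384 × (29339.7/794.460) = 0.415.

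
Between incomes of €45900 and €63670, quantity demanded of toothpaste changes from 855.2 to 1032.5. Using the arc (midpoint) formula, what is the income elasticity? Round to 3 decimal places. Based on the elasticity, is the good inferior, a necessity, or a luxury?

ΔQ = 1032.5 − 855.2 = 177.3; midpoint Q̄ = (855.2 + 1032.5)/2 = 943.85.
ΔI = 63670 − 45900 = 17770; midpoint Ī = (45900 + 63670)/2 = 54785.
η = (ΔQ/Q̄) ÷ (ΔI/Ī) = (177.3/943.85) ÷ (17770/54785) = 0.579.
0 < η < 1 ⇒ necessity.

0.579 (necessity)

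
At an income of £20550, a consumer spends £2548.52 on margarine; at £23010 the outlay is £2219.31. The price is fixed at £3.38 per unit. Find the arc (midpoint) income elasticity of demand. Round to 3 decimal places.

With a constant price, Q₁ = 2548.52/3.38 = 754.000 and Q₂ = 2219.31/3.38 = 656.601 (equivalently, work directly with expenditure since P cancels).
Midpoint %ΔQ = (2219.31 − 2548.52)/2383.92 = -0.13810; midpoint %ΔI = (23010 − 20550)/21780 = 0.11295.
η = -0.13810 / 0.11295 = -1.223.

-1.223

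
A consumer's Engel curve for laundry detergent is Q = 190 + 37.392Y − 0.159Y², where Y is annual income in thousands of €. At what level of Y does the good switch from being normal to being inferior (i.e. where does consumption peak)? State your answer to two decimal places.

117.58

dQ/dY = 37.392 − 0.318Y.
The good is inferior where dQ/dY < 0. Setting dQ/dY = 0 gives Y = 37.392 / 0.318 = 117.58.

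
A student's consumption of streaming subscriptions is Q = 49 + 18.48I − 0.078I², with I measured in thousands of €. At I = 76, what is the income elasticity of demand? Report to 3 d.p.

At I = 76: Q = 1002.9520.
dQ/dI = 18.48 − 0.156I = 6.62400.
η = (dQ/dI)·(I/Q) = 6.62400 × (76/1002.9520) = 0.502.

0.502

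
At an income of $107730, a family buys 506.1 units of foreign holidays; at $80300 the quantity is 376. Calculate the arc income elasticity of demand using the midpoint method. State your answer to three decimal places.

1.011

ΔQ = 376 − 506.1 = -130.1; midpoint Q̄ = (506.1 + 376)/2 = 441.05.
ΔI = 80300 − 107730 = -27430; midpoint Ī = (107730 + 80300)/2 = 94015.
η = (ΔQ/Q̄) ÷ (ΔI/Ī) = (-130.1/441.05) ÷ (-27430/94015) = 1.011.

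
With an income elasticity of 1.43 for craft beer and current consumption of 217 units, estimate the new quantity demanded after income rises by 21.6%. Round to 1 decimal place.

%ΔQ ≈ η × %ΔI = 1.43 × 21.6% = 30.888%.
New Q ≈ 217 × (1 + 0.30888) = 284.0.

284.0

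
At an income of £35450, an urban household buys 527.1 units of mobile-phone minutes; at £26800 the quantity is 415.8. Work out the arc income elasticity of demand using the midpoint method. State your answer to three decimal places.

0.849

ΔQ = 415.8 − 527.1 = -111.3; midpoint Q̄ = (527.1 + 415.8)/2 = 471.45.
ΔI = 26800 − 35450 = -8650; midpoint Ī = (35450 + 26800)/2 = 31125.
η = (ΔQ/Q̄) ÷ (ΔI/Ī) = (-111.3/471.45) ÷ (-8650/31125) = 0.849.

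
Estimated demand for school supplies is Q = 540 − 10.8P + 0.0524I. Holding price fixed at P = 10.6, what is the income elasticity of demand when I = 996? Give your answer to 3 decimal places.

0.109

At P = 10.6, I = 996: Q = 477.710.
Holding P constant, ∂Q/∂I = 0.0524.
η_I = (∂Q/∂I)·(I/Q) = 0.0524 × (996/477.710) = 0.109.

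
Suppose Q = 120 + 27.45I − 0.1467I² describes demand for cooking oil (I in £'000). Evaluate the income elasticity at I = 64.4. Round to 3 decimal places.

At I = 64.4: Q = 1279.3623.
dQ/dI = 27.45 − 0.2934I = 8.55504.
η = (dQ/dI)·(I/Q) = 8.55504 × (64.4/1279.3623) = 0.431.

0.431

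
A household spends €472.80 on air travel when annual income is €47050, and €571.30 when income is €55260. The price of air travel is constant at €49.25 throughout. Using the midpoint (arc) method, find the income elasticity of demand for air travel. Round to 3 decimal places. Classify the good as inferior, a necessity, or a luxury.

1.176 (luxury)

With a constant price, Q₁ = 472.80/49.25 = 9.600 and Q₂ = 571.30/49.25 = 11.600 (equivalently, work directly with expenditure since P cancels).
Midpoint %ΔQ = (571.30 − 472.80)/522.05 = 0.18868; midpoint %ΔI = (55260 − 47050)/51155 = 0.16049.
η = 0.18868 / 0.16049 = 1.176.
η > 1 ⇒ luxury.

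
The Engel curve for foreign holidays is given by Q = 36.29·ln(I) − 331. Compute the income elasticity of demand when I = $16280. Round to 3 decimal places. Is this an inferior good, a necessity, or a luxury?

1.734 (luxury)

At I = 16280: Q = 20.929.
dQ/dI = 36.29/I = 0.00222912 at this income.
η = (dQ/dI)·(I/Q) = 0.00222912 × (16280/20.929) = 1.734.
Since η > 1, the good is a luxury.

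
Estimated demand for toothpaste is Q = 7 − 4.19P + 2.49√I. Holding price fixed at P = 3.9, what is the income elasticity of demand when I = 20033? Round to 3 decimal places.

At P = 3.9, I = 20033: Q = 343.089.
Holding P constant, ∂Q/∂I = 2.49/(2√I) = 0.00879623.
η_I = (∂Q/∂I)·(I/Q) = 0.00879623 × (20033/343.089) = 0.514.

0.514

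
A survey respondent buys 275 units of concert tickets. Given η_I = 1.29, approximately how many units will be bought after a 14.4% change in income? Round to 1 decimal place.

326.1

%ΔQ ≈ η × %ΔI = 1.29 × 14.4% = 18.576%.
New Q ≈ 275 × (1 + 0.18576) = 326.1.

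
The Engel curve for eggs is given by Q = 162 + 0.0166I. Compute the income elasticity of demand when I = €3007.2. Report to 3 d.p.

0.236

At I = 3007.2: Q = 211.920.
dQ/dI = 0.0166.
η = (dQ/dI)·(I/Q) = 0.0166 × (3007.2/211.920) = 0.236.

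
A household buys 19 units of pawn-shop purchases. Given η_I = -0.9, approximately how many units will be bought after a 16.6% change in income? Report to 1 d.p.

16.2

%ΔQ ≈ η × %ΔI = -0.9 × 16.6% = -14.94%.
New Q ≈ 19 × (1 − 0.1494) = 16.2.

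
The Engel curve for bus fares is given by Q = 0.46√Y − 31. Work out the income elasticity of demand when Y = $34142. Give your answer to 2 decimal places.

At Y = 34142: Q = 53.997.
dQ/dY = 0.46/(2√Y) = 0.00124475 at this income.
η = (dQ/dY)·(Y/Q) = 0.00124475 × (34142/53.997) = 0.79.

0.79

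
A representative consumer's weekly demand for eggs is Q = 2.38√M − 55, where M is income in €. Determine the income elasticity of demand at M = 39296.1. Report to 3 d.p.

At M = 39296.1: Q = 416.793.
dQ/dM = 2.38/(2√M) = 0.00600305 at this income.
η = (dQ/dM)·(M/Q) = 0.00600305 × (39296.1/416.793) = 0.566.

0.566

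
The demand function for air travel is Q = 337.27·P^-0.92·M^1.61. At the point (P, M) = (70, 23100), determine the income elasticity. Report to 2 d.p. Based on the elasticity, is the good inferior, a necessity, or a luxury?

For a multiplicative demand Q = A·P^α·M^β, the income elasticity is β everywhere.
Here β = 1.61, so η = 1.61.
Since η > 1, this is a luxury.

1.61 (luxury)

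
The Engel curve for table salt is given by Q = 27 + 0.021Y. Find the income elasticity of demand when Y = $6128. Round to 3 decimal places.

At Y = 6128: Q = 155.688.
dQ/dY = 0.021.
η = (dQ/dY)·(Y/Q) = 0.021 × (6128/155.688) = 0.827.

0.827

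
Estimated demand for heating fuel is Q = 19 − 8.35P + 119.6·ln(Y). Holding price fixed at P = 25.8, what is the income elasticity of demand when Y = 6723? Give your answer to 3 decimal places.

0.139

At P = 25.8, Y = 6723: Q = 857.639.
Holding P constant, ∂Q/∂Y = 119.6/Y = 0.0177897.
η_Y = (∂Q/∂Y)·(Y/Q) = 0.0177897 × (6723/857.639) = 0.139.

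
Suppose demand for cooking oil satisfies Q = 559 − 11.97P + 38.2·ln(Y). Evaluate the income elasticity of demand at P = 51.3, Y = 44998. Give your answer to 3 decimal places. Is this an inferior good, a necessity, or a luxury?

At P = 51.3, Y = 44998: Q = 354.228.
Holding P constant, ∂Q/∂Y = 38.2/Y = 0.000848927.
η_Y = (∂Q/∂Y)·(Y/Q) = 0.000848927 × (44998/354.228) = 0.108.
Since 0 < η < 1, this is a necessity.

0.108 (necessity)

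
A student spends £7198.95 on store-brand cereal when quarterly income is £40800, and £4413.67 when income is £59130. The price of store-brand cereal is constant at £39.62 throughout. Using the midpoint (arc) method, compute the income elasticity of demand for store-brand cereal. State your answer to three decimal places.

-1.308

With a constant price, Q₁ = 7198.95/39.62 = 181.700 and Q₂ = 4413.67/39.62 = 111.400 (equivalently, work directly with expenditure since P cancels).
Midpoint %ΔQ = (4413.67 − 7198.95)/5806.31 = -0.47970; midpoint %ΔI = (59130 − 40800)/49965 = 0.36686.
η = -0.47970 / 0.36686 = -1.308.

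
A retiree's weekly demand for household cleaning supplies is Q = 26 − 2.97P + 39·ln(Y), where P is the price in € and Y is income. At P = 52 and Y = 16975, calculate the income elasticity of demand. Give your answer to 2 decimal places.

0.16

At P = 52, Y = 16975: Q = 251.400.
Holding P constant, ∂Q/∂Y = 39/Y = 0.0022975.
η_Y = (∂Q/∂Y)·(Y/Q) = 0.0022975 × (16975/251.400) = 0.16.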